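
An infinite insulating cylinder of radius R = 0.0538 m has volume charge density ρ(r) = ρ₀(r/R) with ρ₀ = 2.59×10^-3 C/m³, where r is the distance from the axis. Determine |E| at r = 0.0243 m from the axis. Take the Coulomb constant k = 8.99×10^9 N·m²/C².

1.07×10^6 N/C

Coaxial Gaussian cylinder, radius r = 0.0243 m, length L (r < R).
Integrating ρ over the cross-section to radius r: λ_enc = (2πρ₀/R) ∫₀^r r'^2 dr' = 2πρ₀ r^3/(3·R) = 1.447e-6 C/m.
By Gauss's law (flux through the curved wall only), E·2πrL = λ_enc L/ε₀.
E = 2k|λ_enc|/r = 2(8.99×10^9)(1.447×10^-6)/(0.0243) = 1.07×10^6 N/C.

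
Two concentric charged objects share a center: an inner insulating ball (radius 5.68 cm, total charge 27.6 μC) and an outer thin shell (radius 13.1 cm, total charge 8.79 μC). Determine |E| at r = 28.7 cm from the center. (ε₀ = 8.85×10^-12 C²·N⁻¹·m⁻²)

By spherical symmetry E is radial; choose a Gaussian sphere of radius r = 28.7 cm (r > 13.1 cm, enclosing both).
Q_enc = (27.6 μC) + (8.79 μC) = 3.639×10^-5 C.
By Gauss's law, ∮E·dA = E·4πr² = Q_enc/ε₀.
E = |Q_enc|/(4πε₀r²) = (3.639×10^-5)/(4π·8.85×10^-12·(0.287)²) = 3.97×10^6 N/C.

|E| ≈ 3.97×10^6 V/m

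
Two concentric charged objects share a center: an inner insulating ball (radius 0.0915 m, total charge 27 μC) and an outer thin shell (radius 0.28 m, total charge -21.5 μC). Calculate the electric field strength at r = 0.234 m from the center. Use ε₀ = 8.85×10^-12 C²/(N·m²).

By spherical symmetry E is radial; choose a Gaussian sphere of radius r = 0.234 m (between the bodies, 0.0915 m < r < 0.28 m).
Only the inner charge is enclosed; the outer shell contributes nothing inside itself. Q_enc = 27 μC = 2.70×10^-5 C.
Since E is radial and uniform over the Gaussian sphere, Φ = E·4πr² = Q_enc/ε₀.
E = |Q_enc|/(4πε₀r²) = (2.70e-5)/(4π·8.85×10^-12·(0.234)²) = 4.43×10^6 N/C.

E ≈ 4.43×10^6 N/C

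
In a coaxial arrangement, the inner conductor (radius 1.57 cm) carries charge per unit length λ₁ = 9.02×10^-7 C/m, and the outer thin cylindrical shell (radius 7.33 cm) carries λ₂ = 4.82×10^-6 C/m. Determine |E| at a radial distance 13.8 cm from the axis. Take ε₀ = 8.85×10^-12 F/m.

|E| ≈ 7.46×10^5 N/C

Choose a coaxial cylinder of radius r = 13.8 cm (arbitrary length L) as the Gaussian surface (r > 7.33 cm, enclosing both).
λ_enc = λ₁ + λ₂ = (9.02×10^-7) + (4.82×10^-6) = 5.722×10^-6 C/m.
Gauss's law: E·2πrL = λ_enc L/ε₀.
E = |λ_enc|/(2πε₀r) = (5.722e-6)/(2π·8.85×10^-12·0.138) = 7.46×10^5 N/C.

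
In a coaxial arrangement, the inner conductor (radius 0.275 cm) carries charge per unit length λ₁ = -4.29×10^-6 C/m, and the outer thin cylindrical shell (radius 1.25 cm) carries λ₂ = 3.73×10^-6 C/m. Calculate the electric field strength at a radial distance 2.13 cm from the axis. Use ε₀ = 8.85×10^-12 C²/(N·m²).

E ≈ 4.73e5 N/C

By cylindrical symmetry E is radial; use a coaxial Gaussian cylinder of radius 2.13 cm and length L (r > 1.25 cm, enclosing both).
λ_enc = λ₁ + λ₂ = (-4.29e-6) + (3.73e-6) = -5.60e-7 C/m.
Gauss's law: E·2πrL = λ_enc L/ε₀.
E = |λ_enc|/(2πε₀r) = (5.60×10^-7)/(2π·8.85×10^-12·0.0213) = 4.73e5 N/C.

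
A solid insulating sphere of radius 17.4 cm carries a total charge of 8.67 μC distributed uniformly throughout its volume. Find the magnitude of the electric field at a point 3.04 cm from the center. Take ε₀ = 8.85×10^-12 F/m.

|E| = 4.50×10^5 V/m

Use a concentric Gaussian sphere at r = 3.04 cm (r < R).
For a uniform sphere the enclosed fraction is (r/R)³, so Q_enc = (8.67 μC)(0.0304/0.174)³ = 4.624×10^-8 C.
Gauss's law: E·4πr² = Q_enc/ε₀.
E = |Q_enc|/(4πε₀r²) = (4.624e-8)/(4π·8.85×10^-12·(0.0304)²) = 4.50e5 N/C.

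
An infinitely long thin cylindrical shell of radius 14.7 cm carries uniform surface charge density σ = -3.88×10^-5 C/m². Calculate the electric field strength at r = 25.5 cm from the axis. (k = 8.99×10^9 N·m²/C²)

|E| = 2.53×10^6 N/C

By cylindrical symmetry E is radial; use a coaxial Gaussian cylinder of radius 25.5 cm and length L (r > 14.7 cm).
The whole shell is enclosed: λ_enc = σ·2πR = (-3.88×10^-5)·2π·(0.147) = -3.584e-5 C/m.
By Gauss's law (flux through the curved wall only), E·2πrL = λ_enc L/ε₀.
E = 2k|λ_enc|/r = 2(8.99×10^9)(3.584×10^-5)/(0.255) = 2.53×10^6 N/C.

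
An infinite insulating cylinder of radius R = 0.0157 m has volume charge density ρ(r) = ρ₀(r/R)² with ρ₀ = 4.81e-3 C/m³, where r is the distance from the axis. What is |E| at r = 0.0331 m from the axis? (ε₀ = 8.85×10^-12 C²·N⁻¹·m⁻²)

E = 1.01×10^6 V/m

Coaxial Gaussian cylinder, radius r = 0.0331 m, length L (r > R, full charge per length enclosed).
λ_enc = 2π ∫₀^R ρ₀(r'/R)^2 r' dr' = 2πρ₀R²/4 = 1.862×10^-6 C/m.
By Gauss's law (flux through the curved wall only), E·2πrL = λ_enc L/ε₀.
E = |λ_enc|/(2πε₀r) = (1.862e-6)/(2π·8.85×10^-12·0.0331) = 1.01e6 N/C.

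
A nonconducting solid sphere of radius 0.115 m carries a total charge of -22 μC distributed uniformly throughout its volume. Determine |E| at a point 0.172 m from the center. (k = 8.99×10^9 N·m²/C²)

Take a concentric spherical Gaussian surface of radius r = 0.172 m (r > R, so the entire charge is enclosed).
Q_enc = -22 μC = -2.20e-5 C.
Applying ∮E·dA = Q_enc/ε₀ with Φ = E(4πr²):
E = k|Q_enc|/r² = (8.99×10^9)(2.20e-5)/(0.172)² = 6.69×10^6 N/C.

6.69×10^6 V/m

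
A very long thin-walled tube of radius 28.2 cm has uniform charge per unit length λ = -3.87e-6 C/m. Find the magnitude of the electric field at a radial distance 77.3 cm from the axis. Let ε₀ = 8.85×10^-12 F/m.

E = 9.00×10^4 N/C

Coaxial Gaussian cylinder, radius r = 77.3 cm, length L (r > 28.2 cm).
The full line charge is enclosed: λ_enc = -3.87×10^-6 C/m.
Gauss's law: E·2πrL = λ_enc L/ε₀.
E = |λ_enc|/(2πε₀r) = (3.87×10^-6)/(2π·8.85×10^-12·0.773) = 9.00e4 N/C.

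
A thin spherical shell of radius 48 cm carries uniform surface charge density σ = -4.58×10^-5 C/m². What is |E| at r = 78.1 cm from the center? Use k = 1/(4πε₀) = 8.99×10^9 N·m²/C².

By spherical symmetry E is radial; choose a Gaussian sphere of radius r = 78.1 cm (r > 48 cm).
The entire shell is enclosed: Q_enc = σ·4πR² = (-4.58e-5)·4π·(0.48)² = -1.326e-4 C.
Since E is radial and uniform over the Gaussian sphere, Φ = E·4πr² = Q_enc/ε₀.
E = k|Q_enc|/r² = (8.99×10^9)(1.326×10^-4)/(0.781)² = 1.95e6 N/C.

E ≈ 1.95e6 N/C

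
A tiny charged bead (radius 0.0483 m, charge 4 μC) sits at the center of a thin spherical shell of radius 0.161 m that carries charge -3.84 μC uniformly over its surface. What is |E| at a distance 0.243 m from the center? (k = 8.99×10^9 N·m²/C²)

E ≈ 2.44×10^4 V/m

Take a concentric spherical Gaussian surface of radius r = 0.243 m (r > 0.161 m, enclosing both).
Q_enc = (4 μC) + (-3.84 μC) = 1.60×10^-7 C.
Applying ∮E·dA = Q_enc/ε₀ with Φ = E(4πr²):
E = k|Q_enc|/r² = (8.99×10^9)(1.60×10^-7)/(0.243)² = 2.44×10^4 N/C.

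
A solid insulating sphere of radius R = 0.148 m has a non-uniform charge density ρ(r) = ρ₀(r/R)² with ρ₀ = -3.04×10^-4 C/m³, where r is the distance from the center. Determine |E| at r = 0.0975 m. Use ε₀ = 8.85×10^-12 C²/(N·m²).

By spherical symmetry E is radial; choose a Gaussian sphere of radius r = 0.0975 m (r < R).
Q_enc = ∫₀^r ρ(r')·4πr'² dr' = (4πρ₀/R²) ∫₀^r r'^4 dr' = 4πρ₀ r^5/(5·R²) = -3.073×10^-7 C.
Gauss's law: E·4πr² = Q_enc/ε₀.
E = |Q_enc|/(4πε₀r²) = (3.073×10^-7)/(4π·8.85×10^-12·(0.0975)²) = 2.91e5 N/C.

|E| = 2.91×10^5 N/C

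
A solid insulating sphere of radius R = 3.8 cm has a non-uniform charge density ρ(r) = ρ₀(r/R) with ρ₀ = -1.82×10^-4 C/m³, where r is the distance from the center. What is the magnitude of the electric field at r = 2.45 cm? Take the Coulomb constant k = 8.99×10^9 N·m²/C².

By spherical symmetry E is radial; choose a Gaussian sphere of radius r = 2.45 cm (r < R).
Q_enc = ∫₀^r ρ(r')·4πr'² dr' = (4πρ₀/R) ∫₀^r r'^3 dr' = 4πρ₀ r^4/(4·R) = -5.421e-9 C.
Applying ∮E·dA = Q_enc/ε₀ with Φ = E(4πr²):
E = k|Q_enc|/r² = (8.99×10^9)(5.421e-9)/(0.0245)² = 8.12×10^4 N/C.

E ≈ 8.12×10^4 V/m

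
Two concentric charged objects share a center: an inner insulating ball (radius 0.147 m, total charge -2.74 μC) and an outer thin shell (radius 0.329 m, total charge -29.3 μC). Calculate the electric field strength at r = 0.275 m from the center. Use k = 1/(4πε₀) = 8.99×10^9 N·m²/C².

Symmetry ⇒ E = E(r) r̂. Gaussian sphere of radius r = 0.275 m (between the bodies, 0.147 m < r < 0.329 m).
Only the inner charge is enclosed; the outer shell contributes nothing inside itself. Q_enc = -2.74 μC = -2.74e-6 C.
Since E is radial and uniform over the Gaussian sphere, Φ = E·4πr² = Q_enc/ε₀.
E = k|Q_enc|/r² = (8.99×10^9)(2.74×10^-6)/(0.275)² = 3.26×10^5 N/C.

|E| ≈ 3.26×10^5 V/m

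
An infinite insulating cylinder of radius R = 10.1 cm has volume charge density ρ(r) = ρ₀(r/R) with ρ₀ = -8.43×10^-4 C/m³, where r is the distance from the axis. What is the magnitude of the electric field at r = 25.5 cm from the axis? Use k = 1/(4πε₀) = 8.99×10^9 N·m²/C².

By cylindrical symmetry E is radial; use a coaxial Gaussian cylinder of radius 25.5 cm and length L (r > R, full charge per length enclosed).
λ_enc = 2π ∫₀^R ρ₀(r'/R)^1 r' dr' = 2πρ₀R²/3 = -1.801×10^-5 C/m.
Applying ∮E·dA = Q_enc/ε₀ with the end caps contributing no flux:
E = 2k|λ_enc|/r = 2(8.99×10^9)(1.801×10^-5)/(0.255) = 1.27e6 N/C.

|E| = 1.27×10^6 N/C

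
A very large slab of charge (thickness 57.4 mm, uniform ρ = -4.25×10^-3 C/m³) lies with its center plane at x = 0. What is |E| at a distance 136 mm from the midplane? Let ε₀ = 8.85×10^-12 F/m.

The point |x| = 136 mm lies outside the slab (half-thickness 0.0287 m). A symmetric pillbox spanning the full slab encloses Q_enc = ρ·d·A.
Flux = 2EA ⇒ E = |ρ|d/(2ε₀), independent of distance outside.
E = (4.25×10^-3)(0.0574)/(2·8.85×10^-12) = 1.38e7 N/C.

|E| ≈ 1.38×10^7 N/C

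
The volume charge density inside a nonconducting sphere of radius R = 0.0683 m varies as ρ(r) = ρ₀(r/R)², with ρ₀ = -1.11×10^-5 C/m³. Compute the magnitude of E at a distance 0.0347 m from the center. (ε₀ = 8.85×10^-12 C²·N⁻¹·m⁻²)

|E| = 2.25e3 V/m

Take a concentric spherical Gaussian surface of radius r = 0.0347 m (r < R).
Integrate the density: Q_enc = 4π ∫₀^r ρ₀(r'/R)^2 r'² dr' = 4πρ₀ r^5/(5·R²) = -3.009×10^-10 C.
Applying ∮E·dA = Q_enc/ε₀ with Φ = E(4πr²):
E = |Q_enc|/(4πε₀r²) = (3.009×10^-10)/(4π·8.85×10^-12·(0.0347)²) = 2.25×10^3 N/C.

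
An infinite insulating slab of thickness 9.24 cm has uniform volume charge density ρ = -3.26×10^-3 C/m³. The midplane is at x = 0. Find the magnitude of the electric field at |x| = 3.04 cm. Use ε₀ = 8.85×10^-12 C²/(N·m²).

By symmetry E is perpendicular to the slab. A Gaussian pillbox from −3.04 cm to +3.04 cm (face area A) lies entirely within the slab.
Q_enc = ρ·(2x)·A and flux = 2EA, so 2EA = 2ρxA/ε₀ ⇒ E = |ρ|x/ε₀.
E = (3.26×10^-3)(0.0304)/(8.85×10^-12) = 1.12e7 N/C.

|E| ≈ 1.12e7 N/C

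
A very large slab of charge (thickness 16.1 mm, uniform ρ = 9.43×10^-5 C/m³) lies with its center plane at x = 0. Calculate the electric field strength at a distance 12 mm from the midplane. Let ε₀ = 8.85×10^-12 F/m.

8.58×10^4 N/C

The point |x| = 12 mm lies outside the slab (half-thickness 0.00805 m). A symmetric pillbox spanning the full slab encloses Q_enc = ρ·d·A.
Flux = 2EA ⇒ E = |ρ|d/(2ε₀), independent of distance outside.
E = (9.43×10^-5)(0.0161)/(2·8.85×10^-12) = 8.58×10^4 N/C.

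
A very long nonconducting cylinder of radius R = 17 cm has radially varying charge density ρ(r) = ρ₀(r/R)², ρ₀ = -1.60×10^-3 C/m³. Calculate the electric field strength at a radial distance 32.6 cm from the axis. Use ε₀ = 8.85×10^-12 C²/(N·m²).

By cylindrical symmetry E is radial; use a coaxial Gaussian cylinder of radius 32.6 cm and length L (r > R, full charge per length enclosed).
λ_enc = 2π ∫₀^R ρ₀(r'/R)^2 r' dr' = 2πρ₀R²/4 = -7.263×10^-5 C/m.
Since E is radial and uniform over the curved surface, Φ = E·2πrL = Q_enc/ε₀ = λ_enc L/ε₀.
E = |λ_enc|/(2πε₀r) = (7.263×10^-5)/(2π·8.85×10^-12·0.326) = 4.01×10^6 N/C.

E = 4.01×10^6 V/m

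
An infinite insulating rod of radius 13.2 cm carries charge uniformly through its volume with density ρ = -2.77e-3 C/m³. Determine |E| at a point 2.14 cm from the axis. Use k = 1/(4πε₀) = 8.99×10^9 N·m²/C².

3.35×10^6 N/C

By cylindrical symmetry E is radial; use a coaxial Gaussian cylinder of radius 2.14 cm and length L (r < R).
Enclosed charge per unit length: λ_enc = ρ·πr² = (-2.77×10^-3)π(0.0214)² = -3.985×10^-6 C/m.
Since E is radial and uniform over the curved surface, Φ = E·2πrL = Q_enc/ε₀ = λ_enc L/ε₀.
E = 2k|λ_enc|/r = 2(8.99×10^9)(3.985e-6)/(0.0214) = 3.35×10^6 N/C.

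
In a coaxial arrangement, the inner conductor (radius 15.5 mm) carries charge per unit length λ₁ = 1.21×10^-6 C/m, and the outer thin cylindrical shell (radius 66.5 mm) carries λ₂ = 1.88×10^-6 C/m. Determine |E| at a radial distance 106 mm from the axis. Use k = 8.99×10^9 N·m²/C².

E = 5.24×10^5 N/C

Take a coaxial cylindrical Gaussian surface of radius r = 106 mm and length L (r > 66.5 mm, enclosing both).
λ_enc = λ₁ + λ₂ = (1.21e-6) + (1.88×10^-6) = 3.09×10^-6 C/m.
Gauss's law: E·2πrL = λ_enc L/ε₀.
E = 2k|λ_enc|/r = 2(8.99×10^9)(3.09e-6)/(0.106) = 5.24×10^5 N/C.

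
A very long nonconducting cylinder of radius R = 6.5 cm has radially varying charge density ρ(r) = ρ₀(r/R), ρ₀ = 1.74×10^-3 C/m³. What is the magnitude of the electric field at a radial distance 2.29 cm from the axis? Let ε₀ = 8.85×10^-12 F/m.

E = 5.29e5 V/m

Coaxial Gaussian cylinder, radius r = 2.29 cm, length L (r < R).
Integrating ρ over the cross-section to radius r: λ_enc = (2πρ₀/R) ∫₀^r r'^2 dr' = 2πρ₀ r^3/(3·R) = 6.733×10^-7 C/m.
Gauss's law: E·2πrL = λ_enc L/ε₀.
E = |λ_enc|/(2πε₀r) = (6.733×10^-7)/(2π·8.85×10^-12·0.0229) = 5.29×10^5 N/C.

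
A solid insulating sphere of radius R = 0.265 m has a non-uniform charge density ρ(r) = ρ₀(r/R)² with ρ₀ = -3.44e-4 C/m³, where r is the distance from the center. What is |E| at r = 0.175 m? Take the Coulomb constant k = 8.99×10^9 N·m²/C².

Symmetry ⇒ E = E(r) r̂. Gaussian sphere of radius r = 0.175 m (r < R).
Q_enc = ∫₀^r ρ(r')·4πr'² dr' = (4πρ₀/R²) ∫₀^r r'^4 dr' = 4πρ₀ r^5/(5·R²) = -2.021×10^-6 C.
Gauss's law: E·4πr² = Q_enc/ε₀.
E = k|Q_enc|/r² = (8.99×10^9)(2.021×10^-6)/(0.175)² = 5.93e5 N/C.

E = 5.93×10^5 V/m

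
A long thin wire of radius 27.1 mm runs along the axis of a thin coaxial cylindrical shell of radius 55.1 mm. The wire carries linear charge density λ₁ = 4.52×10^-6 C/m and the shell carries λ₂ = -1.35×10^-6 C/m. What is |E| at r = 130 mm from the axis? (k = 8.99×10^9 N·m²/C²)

E ≈ 4.38e5 N/C

Choose a coaxial cylinder of radius r = 130 mm (arbitrary length L) as the Gaussian surface (r > 55.1 mm, enclosing both).
λ_enc = λ₁ + λ₂ = (4.52×10^-6) + (-1.35×10^-6) = 3.17e-6 C/m.
Gauss's law: E·2πrL = λ_enc L/ε₀.
E = 2k|λ_enc|/r = 2(8.99×10^9)(3.17×10^-6)/(0.13) = 4.38×10^5 N/C.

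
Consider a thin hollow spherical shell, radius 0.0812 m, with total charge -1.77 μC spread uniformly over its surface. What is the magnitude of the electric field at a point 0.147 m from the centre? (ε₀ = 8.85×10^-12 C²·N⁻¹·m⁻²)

By spherical symmetry E is radial; choose a Gaussian sphere of radius r = 0.147 m (r > 0.0812 m).
The entire shell is enclosed: Q_enc = -1.77×10^-6 C.
Since E is radial and uniform over the Gaussian sphere, Φ = E·4πr² = Q_enc/ε₀.
E = |Q_enc|/(4πε₀r²) = (1.77e-6)/(4π·8.85×10^-12·(0.147)²) = 7.37×10^5 N/C.

E = 7.37×10^5 N/C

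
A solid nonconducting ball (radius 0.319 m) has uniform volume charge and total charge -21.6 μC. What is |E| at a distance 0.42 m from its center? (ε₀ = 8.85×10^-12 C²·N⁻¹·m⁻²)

Take a concentric spherical Gaussian surface of radius r = 0.42 m (r > R, so the entire charge is enclosed).
Q_enc = -21.6 μC = -2.16×10^-5 C.
Applying ∮E·dA = Q_enc/ε₀ with Φ = E(4πr²):
E = |Q_enc|/(4πε₀r²) = (2.16×10^-5)/(4π·8.85×10^-12·(0.42)²) = 1.10e6 N/C.

|E| = 1.10e6 N/C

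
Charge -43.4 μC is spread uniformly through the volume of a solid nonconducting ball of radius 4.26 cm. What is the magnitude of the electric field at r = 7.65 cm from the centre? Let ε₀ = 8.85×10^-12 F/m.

Symmetry ⇒ E = E(r) r̂. Gaussian sphere of radius r = 7.65 cm (r > R, so the entire charge is enclosed).
Q_enc = -43.4 μC = -4.34×10^-5 C.
Gauss's law: E·4πr² = Q_enc/ε₀.
E = |Q_enc|/(4πε₀r²) = (4.34×10^-5)/(4π·8.85×10^-12·(0.0765)²) = 6.67×10^7 N/C.

6.67e7 N/C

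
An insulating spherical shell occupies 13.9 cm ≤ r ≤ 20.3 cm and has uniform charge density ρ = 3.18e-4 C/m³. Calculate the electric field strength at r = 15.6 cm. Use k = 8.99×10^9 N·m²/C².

|E| = 5.47e5 V/m

Use a concentric Gaussian sphere at r = 15.6 cm (within the shell material, 13.9 cm < r < 20.3 cm).
Enclosed charge is the volume from a to r: Q_enc = (4π/3)ρ(r³ − a³) = 1.48×10^-6 C.
Applying ∮E·dA = Q_enc/ε₀ with Φ = E(4πr²):
E = k|Q_enc|/r² = (8.99×10^9)(1.48e-6)/(0.156)² = 5.47e5 N/C.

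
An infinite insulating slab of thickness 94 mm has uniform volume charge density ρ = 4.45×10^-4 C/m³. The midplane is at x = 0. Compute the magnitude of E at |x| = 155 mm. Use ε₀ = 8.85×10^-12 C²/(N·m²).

The point |x| = 155 mm lies outside the slab (half-thickness 0.047 m). A symmetric pillbox spanning the full slab encloses Q_enc = ρ·d·A.
Flux = 2EA ⇒ E = |ρ|d/(2ε₀), independent of distance outside.
E = (4.45×10^-4)(0.094)/(2·8.85×10^-12) = 2.36×10^6 N/C.

E = 2.36e6 N/C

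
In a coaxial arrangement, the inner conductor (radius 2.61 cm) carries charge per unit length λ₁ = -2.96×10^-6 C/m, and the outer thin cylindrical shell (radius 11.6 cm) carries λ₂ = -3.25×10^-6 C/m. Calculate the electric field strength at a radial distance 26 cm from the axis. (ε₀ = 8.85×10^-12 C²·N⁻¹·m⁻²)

Choose a coaxial cylinder of radius r = 26 cm (arbitrary length L) as the Gaussian surface (r > 11.6 cm, enclosing both).
λ_enc = λ₁ + λ₂ = (-2.96e-6) + (-3.25e-6) = -6.21×10^-6 C/m.
Since E is radial and uniform over the curved surface, Φ = E·2πrL = Q_enc/ε₀ = λ_enc L/ε₀.
E = |λ_enc|/(2πε₀r) = (6.21e-6)/(2π·8.85×10^-12·0.26) = 4.30e5 N/C.

E ≈ 4.30×10^5 N/C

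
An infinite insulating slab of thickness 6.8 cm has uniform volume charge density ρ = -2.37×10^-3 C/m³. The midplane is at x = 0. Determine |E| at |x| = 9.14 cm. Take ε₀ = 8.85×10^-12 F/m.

The point |x| = 9.14 cm lies outside the slab (half-thickness 0.034 m). A symmetric pillbox spanning the full slab encloses Q_enc = ρ·d·A.
Flux = 2EA ⇒ E = |ρ|d/(2ε₀), independent of distance outside.
E = (2.37×10^-3)(0.068)/(2·8.85×10^-12) = 9.11×10^6 N/C.

|E| ≈ 9.11e6 N/C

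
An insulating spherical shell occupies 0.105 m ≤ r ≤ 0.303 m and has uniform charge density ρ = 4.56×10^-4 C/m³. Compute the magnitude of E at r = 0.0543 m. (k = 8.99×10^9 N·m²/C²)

|E| = 0 N/C

Symmetry ⇒ E = E(r) r̂. Gaussian sphere of radius r = 0.0543 m (r < 0.105 m, inside the empty cavity).
No charge is enclosed, so by Gauss's law E·4πr² = 0 ⇒ E = 0.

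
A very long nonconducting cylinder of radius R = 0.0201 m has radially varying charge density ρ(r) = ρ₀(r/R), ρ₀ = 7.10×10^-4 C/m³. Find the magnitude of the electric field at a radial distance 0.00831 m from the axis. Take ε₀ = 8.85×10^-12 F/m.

Choose a coaxial cylinder of radius r = 0.00831 m (arbitrary length L) as the Gaussian surface (r < R).
λ_enc = ∫₀^r ρ(r')·2πr' dr' = (2πρ₀/R)·r^3/3 = 4.245×10^-8 C/m.
Since E is radial and uniform over the curved surface, Φ = E·2πrL = Q_enc/ε₀ = λ_enc L/ε₀.
E = |λ_enc|/(2πε₀r) = (4.245×10^-8)/(2π·8.85×10^-12·0.00831) = 9.19×10^4 N/C.

|E| ≈ 9.19×10^4 N/C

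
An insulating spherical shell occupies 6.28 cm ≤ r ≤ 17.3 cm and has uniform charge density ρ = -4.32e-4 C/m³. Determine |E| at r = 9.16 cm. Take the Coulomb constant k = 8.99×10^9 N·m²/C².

Symmetry ⇒ E = E(r) r̂. Gaussian sphere of radius r = 9.16 cm (within the shell material, 6.28 cm < r < 17.3 cm).
Enclosed charge is the volume from a to r: Q_enc = (4π/3)ρ(r³ − a³) = -9.426×10^-7 C.
By Gauss's law, ∮E·dA = E·4πr² = Q_enc/ε₀.
E = k|Q_enc|/r² = (8.99×10^9)(9.426e-7)/(0.0916)² = 1.01×10^6 N/C.

|E| ≈ 1.01×10^6 N/C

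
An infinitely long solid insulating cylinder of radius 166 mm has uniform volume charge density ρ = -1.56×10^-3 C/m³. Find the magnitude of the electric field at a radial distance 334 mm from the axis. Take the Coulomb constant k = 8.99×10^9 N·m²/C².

Coaxial Gaussian cylinder, radius r = 334 mm, length L (r > 166 mm, full cross-section enclosed).
λ_enc = ρ·πR² = (-1.56×10^-3)π(0.166)² = -1.35×10^-4 C/m.
Since E is radial and uniform over the curved surface, Φ = E·2πrL = Q_enc/ε₀ = λ_enc L/ε₀.
E = 2k|λ_enc|/r = 2(8.99×10^9)(1.35e-4)/(0.334) = 7.27×10^6 N/C.

E ≈ 7.27e6 N/C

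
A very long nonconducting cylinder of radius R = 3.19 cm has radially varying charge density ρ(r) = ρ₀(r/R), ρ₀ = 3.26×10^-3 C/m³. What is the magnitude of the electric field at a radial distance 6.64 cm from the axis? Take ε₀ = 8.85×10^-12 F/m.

Coaxial Gaussian cylinder, radius r = 6.64 cm, length L (r > R, full charge per length enclosed).
λ_enc = 2π ∫₀^R ρ₀(r'/R)^1 r' dr' = 2πρ₀R²/3 = 6.948×10^-6 C/m.
By Gauss's law (flux through the curved wall only), E·2πrL = λ_enc L/ε₀.
E = |λ_enc|/(2πε₀r) = (6.948×10^-6)/(2π·8.85×10^-12·0.0664) = 1.88×10^6 N/C.

|E| ≈ 1.88×10^6 N/C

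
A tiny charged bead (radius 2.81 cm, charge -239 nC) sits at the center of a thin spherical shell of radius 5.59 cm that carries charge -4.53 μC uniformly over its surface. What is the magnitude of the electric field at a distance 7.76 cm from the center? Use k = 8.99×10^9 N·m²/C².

E = 7.12×10^6 N/C

Take a concentric spherical Gaussian surface of radius r = 7.76 cm (r > 5.59 cm, enclosing both).
Q_enc = (-239 nC) + (-4.53 μC) = -4.769e-6 C.
By Gauss's law, ∮E·dA = E·4πr² = Q_enc/ε₀.
E = k|Q_enc|/r² = (8.99×10^9)(4.769e-6)/(0.0776)² = 7.12e6 N/C.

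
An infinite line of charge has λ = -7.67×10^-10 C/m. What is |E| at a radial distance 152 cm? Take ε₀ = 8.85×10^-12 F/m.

9.07 V/m

By cylindrical symmetry E is radial; use a coaxial Gaussian cylinder of radius 152 cm and length L.
Q_enc = λL, so λ_enc = -7.67×10^-10 C/m.
Gauss's law: E·2πrL = λ_enc L/ε₀.
E = |λ_enc|/(2πε₀r) = (7.67×10^-10)/(2π·8.85×10^-12·1.52) = 9.07 N/C.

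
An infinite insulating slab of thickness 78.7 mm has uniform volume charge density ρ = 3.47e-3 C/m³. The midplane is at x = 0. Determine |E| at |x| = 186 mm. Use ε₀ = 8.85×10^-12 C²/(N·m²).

The point |x| = 186 mm lies outside the slab (half-thickness 0.03935 m). A symmetric pillbox spanning the full slab encloses Q_enc = ρ·d·A.
Flux = 2EA ⇒ E = |ρ|d/(2ε₀), independent of distance outside.
E = (3.47e-3)(0.0787)/(2·8.85×10^-12) = 1.54e7 N/C.

|E| = 1.54×10^7 V/m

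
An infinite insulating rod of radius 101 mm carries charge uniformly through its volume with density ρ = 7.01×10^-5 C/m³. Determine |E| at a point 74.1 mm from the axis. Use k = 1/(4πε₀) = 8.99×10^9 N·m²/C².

Take a coaxial cylindrical Gaussian surface of radius r = 74.1 mm and length L (r < R).
Charge inside radius r per length L is ρ·πr²·L, so λ_enc = ρπr² = 1.209×10^-6 C/m.
Gauss's law: E·2πrL = λ_enc L/ε₀.
E = 2k|λ_enc|/r = 2(8.99×10^9)(1.209e-6)/(0.0741) = 2.93×10^5 N/C.

E ≈ 2.93×10^5 V/m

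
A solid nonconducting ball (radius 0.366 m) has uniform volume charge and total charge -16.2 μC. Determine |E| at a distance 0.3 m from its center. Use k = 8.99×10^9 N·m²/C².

E = 8.91×10^5 V/m

Use a concentric Gaussian sphere at r = 0.3 m (r < R).
For a uniform sphere the enclosed fraction is (r/R)³, so Q_enc = (-16.2 μC)(0.3/0.366)³ = -8.921×10^-6 C.
Gauss's law: E·4πr² = Q_enc/ε₀.
E = k|Q_enc|/r² = (8.99×10^9)(8.921×10^-6)/(0.3)² = 8.91×10^5 N/C.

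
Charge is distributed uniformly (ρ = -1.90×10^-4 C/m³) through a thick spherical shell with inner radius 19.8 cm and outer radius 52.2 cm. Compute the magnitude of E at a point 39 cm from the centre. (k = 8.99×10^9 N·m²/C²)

Use a concentric Gaussian sphere at r = 39 cm (within the shell material, 19.8 cm < r < 52.2 cm).
Only the shell between 19.8 cm and r is enclosed: Q_enc = ρ·(4π/3)(r³ − a³) = (-1.90×10^-4)·(4π/3)·((0.39)³ − (0.198)³) = -4.103e-5 C.
By Gauss's law, ∮E·dA = E·4πr² = Q_enc/ε₀.
E = k|Q_enc|/r² = (8.99×10^9)(4.103×10^-5)/(0.39)² = 2.43e6 N/C.

E ≈ 2.43×10^6 V/m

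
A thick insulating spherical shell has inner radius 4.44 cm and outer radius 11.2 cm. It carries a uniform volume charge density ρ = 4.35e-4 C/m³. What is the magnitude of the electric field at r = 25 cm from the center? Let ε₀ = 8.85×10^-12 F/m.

|E| = 3.45×10^5 V/m

By spherical symmetry E is radial; choose a Gaussian sphere of radius r = 25 cm (r > 11.2 cm, enclosing the whole shell).
Q_enc = ρ·(4π/3)(b³ − a³) = (4.35×10^-4)·(4π/3)·((0.112)³ − (0.0444)³) = 2.40×10^-6 C.
Gauss's law: E·4πr² = Q_enc/ε₀.
E = |Q_enc|/(4πε₀r²) = (2.40e-6)/(4π·8.85×10^-12·(0.25)²) = 3.45×10^5 N/C.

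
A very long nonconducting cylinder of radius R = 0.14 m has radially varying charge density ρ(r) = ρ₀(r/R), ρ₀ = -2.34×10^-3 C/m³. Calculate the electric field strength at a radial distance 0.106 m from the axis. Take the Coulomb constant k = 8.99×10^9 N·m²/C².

7.07e6 V/m

Coaxial Gaussian cylinder, radius r = 0.106 m, length L (r < R).
λ_enc = ∫₀^r ρ(r')·2πr' dr' = (2πρ₀/R)·r^3/3 = -4.169×10^-5 C/m.
Since E is radial and uniform over the curved surface, Φ = E·2πrL = Q_enc/ε₀ = λ_enc L/ε₀.
E = 2k|λ_enc|/r = 2(8.99×10^9)(4.169×10^-5)/(0.106) = 7.07×10^6 N/C.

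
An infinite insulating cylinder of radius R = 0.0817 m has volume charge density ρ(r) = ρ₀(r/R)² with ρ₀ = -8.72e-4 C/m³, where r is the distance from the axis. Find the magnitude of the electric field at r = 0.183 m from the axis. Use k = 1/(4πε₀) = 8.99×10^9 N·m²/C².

|E| ≈ 8.98e5 V/m

Take a coaxial cylindrical Gaussian surface of radius r = 0.183 m and length L (r > R, full charge per length enclosed).
λ_enc = 2π ∫₀^R ρ₀(r'/R)^2 r' dr' = 2πρ₀R²/4 = -9.143e-6 C/m.
Since E is radial and uniform over the curved surface, Φ = E·2πrL = Q_enc/ε₀ = λ_enc L/ε₀.
E = 2k|λ_enc|/r = 2(8.99×10^9)(9.143×10^-6)/(0.183) = 8.98e5 N/C.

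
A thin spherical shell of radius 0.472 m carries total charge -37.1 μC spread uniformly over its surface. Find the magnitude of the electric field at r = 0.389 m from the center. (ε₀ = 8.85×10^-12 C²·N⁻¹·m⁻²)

Use a concentric Gaussian sphere at r = 0.389 m (inside the shell, r < 0.472 m).
No charge lies within this surface, so Q_enc = 0 and Gauss's law gives E·4πr² = 0 ⇒ E = 0.

E = 0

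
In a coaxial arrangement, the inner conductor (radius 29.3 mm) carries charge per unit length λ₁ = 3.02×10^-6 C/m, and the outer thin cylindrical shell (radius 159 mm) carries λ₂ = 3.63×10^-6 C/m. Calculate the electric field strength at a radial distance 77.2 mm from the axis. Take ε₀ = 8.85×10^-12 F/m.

Take a coaxial cylindrical Gaussian surface of radius r = 77.2 mm and length L (between the conductors, 29.3 mm < r < 159 mm).
Only the inner wire is enclosed; the outer shell contributes nothing inside itself. λ_enc = λ₁ = 3.02×10^-6 C/m.
By Gauss's law (flux through the curved wall only), E·2πrL = λ_enc L/ε₀.
E = |λ_enc|/(2πε₀r) = (3.02×10^-6)/(2π·8.85×10^-12·0.0772) = 7.04×10^5 N/C.

|E| = 7.04×10^5 N/C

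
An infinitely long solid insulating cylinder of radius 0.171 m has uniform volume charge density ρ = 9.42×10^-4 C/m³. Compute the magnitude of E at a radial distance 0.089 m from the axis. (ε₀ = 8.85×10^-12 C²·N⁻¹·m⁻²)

Take a coaxial cylindrical Gaussian surface of radius r = 0.089 m and length L (r < R).
Enclosed charge per unit length: λ_enc = ρ·πr² = (9.42e-4)π(0.089)² = 2.344×10^-5 C/m.
Applying ∮E·dA = Q_enc/ε₀ with the end caps contributing no flux:
E = |λ_enc|/(2πε₀r) = (2.344×10^-5)/(2π·8.85×10^-12·0.089) = 4.74×10^6 N/C.

E ≈ 4.74×10^6 N/C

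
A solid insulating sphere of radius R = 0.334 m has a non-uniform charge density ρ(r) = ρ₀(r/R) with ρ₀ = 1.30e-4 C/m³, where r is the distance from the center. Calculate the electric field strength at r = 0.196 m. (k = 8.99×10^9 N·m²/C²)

Symmetry ⇒ E = E(r) r̂. Gaussian sphere of radius r = 0.196 m (r < R).
Q_enc = ∫₀^r ρ(r')·4πr'² dr' = (4πρ₀/R) ∫₀^r r'^3 dr' = 4πρ₀ r^4/(4·R) = 1.805e-6 C.
Applying ∮E·dA = Q_enc/ε₀ with Φ = E(4πr²):
E = k|Q_enc|/r² = (8.99×10^9)(1.805×10^-6)/(0.196)² = 4.22×10^5 N/C.

|E| = 4.22×10^5 N/C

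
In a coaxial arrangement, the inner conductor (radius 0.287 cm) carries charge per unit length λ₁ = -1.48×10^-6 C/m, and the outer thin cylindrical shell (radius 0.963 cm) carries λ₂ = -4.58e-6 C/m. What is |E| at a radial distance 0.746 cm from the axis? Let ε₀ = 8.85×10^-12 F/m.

By cylindrical symmetry E is radial; use a coaxial Gaussian cylinder of radius 0.746 cm and length L (between the conductors, 0.287 cm < r < 0.963 cm).
Only the inner wire is enclosed; the outer shell contributes nothing inside itself. λ_enc = λ₁ = -1.48×10^-6 C/m.
By Gauss's law (flux through the curved wall only), E·2πrL = λ_enc L/ε₀.
E = |λ_enc|/(2πε₀r) = (1.48e-6)/(2π·8.85×10^-12·0.00746) = 3.57×10^6 N/C.

E = 3.57e6 V/m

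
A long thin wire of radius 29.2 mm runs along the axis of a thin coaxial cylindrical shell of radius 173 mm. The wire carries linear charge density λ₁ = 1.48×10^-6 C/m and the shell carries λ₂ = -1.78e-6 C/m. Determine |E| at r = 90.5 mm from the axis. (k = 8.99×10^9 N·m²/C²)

2.94×10^5 N/C

Coaxial Gaussian cylinder, radius r = 90.5 mm, length L (between the conductors, 29.2 mm < r < 173 mm).
The shell at 173 mm lies outside the Gaussian surface, so λ_enc = λ₁ = 1.48×10^-6 C/m.
Gauss's law: E·2πrL = λ_enc L/ε₀.
E = 2k|λ_enc|/r = 2(8.99×10^9)(1.48×10^-6)/(0.0905) = 2.94×10^5 N/C.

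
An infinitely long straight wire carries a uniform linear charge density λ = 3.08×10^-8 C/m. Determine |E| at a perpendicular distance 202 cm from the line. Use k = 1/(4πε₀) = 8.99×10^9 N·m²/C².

|E| = 274 V/m

Choose a coaxial cylinder of radius r = 202 cm (arbitrary length L) as the Gaussian surface.
Q_enc = λL, so λ_enc = 3.08×10^-8 C/m.
Gauss's law: E·2πrL = λ_enc L/ε₀.
E = 2k|λ_enc|/r = 2(8.99×10^9)(3.08×10^-8)/(2.02) = 274 N/C.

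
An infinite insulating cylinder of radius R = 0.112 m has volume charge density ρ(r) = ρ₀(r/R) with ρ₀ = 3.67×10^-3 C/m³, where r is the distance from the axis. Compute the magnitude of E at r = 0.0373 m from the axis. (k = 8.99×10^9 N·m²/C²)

Take a coaxial cylindrical Gaussian surface of radius r = 0.0373 m and length L (r < R).
Integrating ρ over the cross-section to radius r: λ_enc = (2πρ₀/R) ∫₀^r r'^2 dr' = 2πρ₀ r^3/(3·R) = 3.562e-6 C/m.
By Gauss's law (flux through the curved wall only), E·2πrL = λ_enc L/ε₀.
E = 2k|λ_enc|/r = 2(8.99×10^9)(3.562×10^-6)/(0.0373) = 1.72e6 N/C.

|E| ≈ 1.72×10^6 N/C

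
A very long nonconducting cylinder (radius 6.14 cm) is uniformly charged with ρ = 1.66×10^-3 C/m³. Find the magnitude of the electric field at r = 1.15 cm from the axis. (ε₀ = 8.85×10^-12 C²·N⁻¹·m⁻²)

|E| ≈ 1.08e6 N/C

By cylindrical symmetry E is radial; use a coaxial Gaussian cylinder of radius 1.15 cm and length L (r < R).
Enclosed charge per unit length: λ_enc = ρ·πr² = (1.66×10^-3)π(0.0115)² = 6.897e-7 C/m.
Applying ∮E·dA = Q_enc/ε₀ with the end caps contributing no flux:
E = |λ_enc|/(2πε₀r) = (6.897×10^-7)/(2π·8.85×10^-12·0.0115) = 1.08×10^6 N/C.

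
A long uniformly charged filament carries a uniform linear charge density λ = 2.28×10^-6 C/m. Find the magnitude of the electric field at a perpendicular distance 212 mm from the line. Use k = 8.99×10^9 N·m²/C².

|E| = 1.93e5 N/C

Choose a coaxial cylinder of radius r = 212 mm (arbitrary length L) as the Gaussian surface.
Q_enc = λL, so λ_enc = 2.28×10^-6 C/m.
By Gauss's law (flux through the curved wall only), E·2πrL = λ_enc L/ε₀.
E = 2k|λ_enc|/r = 2(8.99×10^9)(2.28e-6)/(0.212) = 1.93×10^5 N/C.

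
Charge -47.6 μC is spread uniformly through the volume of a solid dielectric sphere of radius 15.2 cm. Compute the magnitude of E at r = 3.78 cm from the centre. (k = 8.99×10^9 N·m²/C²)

E = 4.61e6 N/C

Symmetry ⇒ E = E(r) r̂. Gaussian sphere of radius r = 3.78 cm (r < R).
Only the charge within r is enclosed: Q_enc = Q·(r/R)³ = (-47.6 μC)·(3.78 cm/15.2 cm)³ = -7.321×10^-7 C.
Applying ∮E·dA = Q_enc/ε₀ with Φ = E(4πr²):
E = k|Q_enc|/r² = (8.99×10^9)(7.321e-7)/(0.0378)² = 4.61e6 N/C.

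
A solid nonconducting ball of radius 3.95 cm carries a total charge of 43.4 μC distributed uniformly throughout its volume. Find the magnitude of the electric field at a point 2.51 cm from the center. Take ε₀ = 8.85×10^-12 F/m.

E = 1.59e8 V/m

Take a concentric spherical Gaussian surface of radius r = 2.51 cm (r < R).
Only the charge within r is enclosed: Q_enc = Q·(r/R)³ = (43.4 μC)·(2.51 cm/3.95 cm)³ = 1.114×10^-5 C.
Gauss's law: E·4πr² = Q_enc/ε₀.
E = |Q_enc|/(4πε₀r²) = (1.114×10^-5)/(4π·8.85×10^-12·(0.0251)²) = 1.59×10^8 N/C.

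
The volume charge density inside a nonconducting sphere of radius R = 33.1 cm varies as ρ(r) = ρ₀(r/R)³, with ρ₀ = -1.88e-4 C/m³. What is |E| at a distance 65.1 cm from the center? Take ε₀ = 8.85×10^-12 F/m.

|E| ≈ 3.03×10^5 N/C

Use a concentric Gaussian sphere at r = 65.1 cm (r > R, all charge enclosed).
Q_enc = 4π ∫₀^R ρ₀(r'/R)^3 r'² dr' = 4πρ₀R³/6 = -1.428×10^-5 C.
Applying ∮E·dA = Q_enc/ε₀ with Φ = E(4πr²):
E = |Q_enc|/(4πε₀r²) = (1.428×10^-5)/(4π·8.85×10^-12·(0.651)²) = 3.03e5 N/C.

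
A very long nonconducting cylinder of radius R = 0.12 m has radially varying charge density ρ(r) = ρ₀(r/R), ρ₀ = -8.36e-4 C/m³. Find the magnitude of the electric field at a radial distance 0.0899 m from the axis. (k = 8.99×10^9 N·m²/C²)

Coaxial Gaussian cylinder, radius r = 0.0899 m, length L (r < R).
λ_enc = ∫₀^r ρ(r')·2πr' dr' = (2πρ₀/R)·r^3/3 = -1.06e-5 C/m.
Since E is radial and uniform over the curved surface, Φ = E·2πrL = Q_enc/ε₀ = λ_enc L/ε₀.
E = 2k|λ_enc|/r = 2(8.99×10^9)(1.06×10^-5)/(0.0899) = 2.12×10^6 N/C.

2.12×10^6 N/C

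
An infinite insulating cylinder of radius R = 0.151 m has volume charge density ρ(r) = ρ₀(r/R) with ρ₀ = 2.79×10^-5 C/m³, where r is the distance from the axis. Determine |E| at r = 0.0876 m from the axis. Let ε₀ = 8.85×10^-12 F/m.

Choose a coaxial cylinder of radius r = 0.0876 m (arbitrary length L) as the Gaussian surface (r < R).
λ_enc = ∫₀^r ρ(r')·2πr' dr' = (2πρ₀/R)·r^3/3 = 2.601×10^-7 C/m.
Since E is radial and uniform over the curved surface, Φ = E·2πrL = Q_enc/ε₀ = λ_enc L/ε₀.
E = |λ_enc|/(2πε₀r) = (2.601×10^-7)/(2π·8.85×10^-12·0.0876) = 5.34e4 N/C.

E = 5.34e4 V/m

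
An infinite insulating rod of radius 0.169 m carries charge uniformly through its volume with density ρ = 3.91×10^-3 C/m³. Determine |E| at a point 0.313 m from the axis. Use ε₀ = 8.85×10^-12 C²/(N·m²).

E = 2.02×10^7 N/C

By cylindrical symmetry E is radial; use a coaxial Gaussian cylinder of radius 0.313 m and length L (r > 0.169 m, full cross-section enclosed).
λ_enc = ρ·πR² = (3.91×10^-3)π(0.169)² = 3.508×10^-4 C/m.
Gauss's law: E·2πrL = λ_enc L/ε₀.
E = |λ_enc|/(2πε₀r) = (3.508×10^-4)/(2π·8.85×10^-12·0.313) = 2.02e7 N/C.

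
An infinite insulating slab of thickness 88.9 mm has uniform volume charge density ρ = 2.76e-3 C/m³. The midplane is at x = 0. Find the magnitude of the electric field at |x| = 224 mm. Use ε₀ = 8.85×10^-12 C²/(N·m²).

The point |x| = 224 mm lies outside the slab (half-thickness 0.04445 m). A symmetric pillbox spanning the full slab encloses Q_enc = ρ·d·A.
Flux = 2EA ⇒ E = |ρ|d/(2ε₀), independent of distance outside.
E = (2.76e-3)(0.0889)/(2·8.85×10^-12) = 1.39e7 N/C.

|E| = 1.39×10^7 N/C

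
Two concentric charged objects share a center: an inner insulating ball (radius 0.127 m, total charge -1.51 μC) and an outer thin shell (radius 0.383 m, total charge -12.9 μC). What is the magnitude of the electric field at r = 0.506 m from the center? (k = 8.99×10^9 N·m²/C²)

Take a concentric spherical Gaussian surface of radius r = 0.506 m (r > 0.383 m, enclosing both).
Q_enc = (-1.51 μC) + (-12.9 μC) = -1.441e-5 C.
By Gauss's law, ∮E·dA = E·4πr² = Q_enc/ε₀.
E = k|Q_enc|/r² = (8.99×10^9)(1.441e-5)/(0.506)² = 5.06×10^5 N/C.

|E| = 5.06×10^5 N/C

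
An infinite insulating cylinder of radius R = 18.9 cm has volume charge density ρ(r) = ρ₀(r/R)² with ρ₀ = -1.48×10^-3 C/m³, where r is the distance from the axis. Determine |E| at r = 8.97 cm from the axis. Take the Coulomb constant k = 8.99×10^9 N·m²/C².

8.45×10^5 V/m

By cylindrical symmetry E is radial; use a coaxial Gaussian cylinder of radius 8.97 cm and length L (r < R).
Integrating ρ over the cross-section to radius r: λ_enc = (2πρ₀/R²) ∫₀^r r'^3 dr' = 2πρ₀ r^4/(4·R²) = -4.213e-6 C/m.
Since E is radial and uniform over the curved surface, Φ = E·2πrL = Q_enc/ε₀ = λ_enc L/ε₀.
E = 2k|λ_enc|/r = 2(8.99×10^9)(4.213×10^-6)/(0.0897) = 8.45×10^5 N/C.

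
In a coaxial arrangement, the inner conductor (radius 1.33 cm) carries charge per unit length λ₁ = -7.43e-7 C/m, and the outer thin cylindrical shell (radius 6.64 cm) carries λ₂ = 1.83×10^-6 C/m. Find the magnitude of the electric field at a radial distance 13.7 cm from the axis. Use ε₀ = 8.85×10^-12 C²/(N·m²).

Take a coaxial cylindrical Gaussian surface of radius r = 13.7 cm and length L (r > 6.64 cm, enclosing both).
λ_enc = λ₁ + λ₂ = (-7.43×10^-7) + (1.83×10^-6) = 1.087×10^-6 C/m.
Applying ∮E·dA = Q_enc/ε₀ with the end caps contributing no flux:
E = |λ_enc|/(2πε₀r) = (1.087×10^-6)/(2π·8.85×10^-12·0.137) = 1.43×10^5 N/C.

|E| = 1.43×10^5 N/C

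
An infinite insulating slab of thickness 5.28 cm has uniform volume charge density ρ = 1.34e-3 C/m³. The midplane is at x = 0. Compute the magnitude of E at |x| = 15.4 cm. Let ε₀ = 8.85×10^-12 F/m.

|E| ≈ 4.00×10^6 V/m

The point |x| = 15.4 cm lies outside the slab (half-thickness 0.0264 m). A symmetric pillbox spanning the full slab encloses Q_enc = ρ·d·A.
Flux = 2EA ⇒ E = |ρ|d/(2ε₀), independent of distance outside.
E = (1.34×10^-3)(0.0528)/(2·8.85×10^-12) = 4.00×10^6 N/C.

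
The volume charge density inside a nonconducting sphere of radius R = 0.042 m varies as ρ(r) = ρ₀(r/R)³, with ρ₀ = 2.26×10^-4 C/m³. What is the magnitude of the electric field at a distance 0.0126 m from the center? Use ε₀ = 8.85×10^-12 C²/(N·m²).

1.45×10^3 V/m

Symmetry ⇒ E = E(r) r̂. Gaussian sphere of radius r = 0.0126 m (r < R).
Integrate the density: Q_enc = 4π ∫₀^r ρ₀(r'/R)^3 r'² dr' = 4πρ₀ r^6/(6·R³) = 2.556×10^-11 C.
Since E is radial and uniform over the Gaussian sphere, Φ = E·4πr² = Q_enc/ε₀.
E = |Q_enc|/(4πε₀r²) = (2.556×10^-11)/(4π·8.85×10^-12·(0.0126)²) = 1.45×10^3 N/C.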